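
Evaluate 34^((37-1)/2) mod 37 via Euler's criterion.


p = 37 is prime and the exponent is (p-1)/2 = 18, so by Euler's criterion 34^18 = (34/37) = +1 or -1 mod 37.
Compute by square-and-multiply:
  18 = 16 + 2 (binary 10010)
  Repeated squaring mod 37: 34^1 = 34, 34^2 = 9, 34^4 = 7, 34^8 = 12, 34^16 = 33
  34^18 = 34^16 * 34^2 = 33 * 9 mod 37
    33 * 9 = 297 = 1 mod 37
  34^18 = 1 mod 37
Result 1: 34 is a quadratic residue mod 37.
34^18 mod 37 = 1

1


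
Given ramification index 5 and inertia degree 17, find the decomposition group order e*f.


|D_P| = e * f
= 5 * 17
= 85

85


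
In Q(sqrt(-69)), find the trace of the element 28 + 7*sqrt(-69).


Tr(a + b*sqrt(d)) = (a + b*sqrt(d)) + (a - b*sqrt(d)) = 2a
= 2 * (28)
= 56

56


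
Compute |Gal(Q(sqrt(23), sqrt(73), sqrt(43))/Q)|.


The 3 square roots of distinct primes are multiplicatively independent over Q,
so [K:Q] = 2^3 and Gal(K/Q) is isomorphic to (Z/2Z)^3.
|Gal| = 2^3 = 8

8


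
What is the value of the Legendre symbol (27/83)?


p = 83 is prime, so compute (27/83) with the reciprocity algorithm (Jacobi-symbol steps: pull out 2s via (2/n), flip via reciprocity, reduce):
  reciprocity: (27/83) -> -(83/27)
  reduce: (2/27)
  pull out 2: (2/27) = -1  (since 27 mod 8 = 3)
  (1/27) = 1
Product of signs = 1
(27/83) = 1

1


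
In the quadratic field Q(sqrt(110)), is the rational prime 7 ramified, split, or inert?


K = Q(sqrt(110)). Since d mod 4 = 2, disc(K) = 440.
Check p | disc: 440 mod 7 = 6.
p does not divide disc. Compute Legendre symbol (d/p):
5^((7-1)/2) mod 7 = -1
(d/p) = -1, so p is inert: (p) stays prime with e=1, f=2, g=1.
Therefore p is inert.

inert


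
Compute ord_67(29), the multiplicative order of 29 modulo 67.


We want ord_67(29), the smallest k >= 1 with 29^k = 1 mod 67.
n = 67 = 67, phi(67) = 66; the order divides phi(n).
Divisors of 66: 1, 2, 3, 6, 11, 22, 33, 66
Repeated squaring mod 67: 29^1 = 29, 29^2 = 37, 29^4 = 29, 29^8 = 37, 29^16 = 29, 29^32 = 37, 29^64 = 29
Test divisors in increasing order:
  k=1: 29^1 = 29 mod 67
  k=2: 29^2 = 37 mod 67
  k=3: 29^3 = 37 * 29 = 1 mod 67  <- first divisor giving 1
Order = 3

3


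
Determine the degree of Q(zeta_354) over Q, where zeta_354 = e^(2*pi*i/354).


The degree equals Euler's totient phi(354).
354 = 2 * 3 * 59
phi(354) = 116

116


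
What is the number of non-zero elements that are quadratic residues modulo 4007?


For prime p, the number of non-zero quadratic residues is (p-1)/2.
= (4007-1)/2
= 2003

2003


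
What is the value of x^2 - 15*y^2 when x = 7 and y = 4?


x^2 - d*y^2
= 7^2 - 15*4^2
= 49 - 240
= -191

-191


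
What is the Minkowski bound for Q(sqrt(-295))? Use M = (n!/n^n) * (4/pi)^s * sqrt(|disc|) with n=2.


d = -295, d mod 4 = 1, so disc(K) = d = -295; |disc(K)| = 295
Imaginary quadratic field, so n = 2, s = r2 = 1, r1 = 0
M = (n!/n^n) * (4/pi)^s * sqrt(|disc(K)|) = (2!/2^2) * (4/pi)^1 * sqrt(295)
= 0.5 * 1.273240 * 17.175564
= 10.9343

10.9343


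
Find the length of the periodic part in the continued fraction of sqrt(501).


Run the CF algorithm for sqrt(501).
a_0 = floor(sqrt(501)) = 22; set m_0=0, q_0=1.
Recurrence: m' = q*a - m,  q' = (d - m'^2)/q,  a' = floor((a_0 + m')/q').
  step 1: m=22, q=17, a=2
  step 2: m=12, q=21, a=1
  step 3: m=9, q=20, a=1
  step 4: m=11, q=19, a=1
  step 5: m=8, q=23, a=1
  step 6: m=15, q=12, a=3
  step 7: m=21, q=5, a=8
  step 8: m=19, q=28, a=1
  step 9: m=9, q=15, a=2
  step 10: m=21, q=4, a=10
  step 11: m=19, q=35, a=1
  step 12: m=16, q=7, a=5
  step 13: m=19, q=20, a=2
  step 14: m=21, q=3, a=14
  step 15: m=21, q=20, a=2
  step 16: m=19, q=7, a=5
  step 17: m=16, q=35, a=1
  step 18: m=19, q=4, a=10
  step 19: m=21, q=15, a=2
  step 20: m=9, q=28, a=1
  step 21: m=19, q=5, a=8
  step 22: m=21, q=12, a=3
  step 23: m=15, q=23, a=1
  step 24: m=8, q=19, a=1
  step 25: m=11, q=20, a=1
  step 26: m=9, q=21, a=1
  step 27: m=12, q=17, a=2
  step 28: m=22, q=1, a=44
a_28 = 2*a_0 = 44, so the period closes here.
sqrt(501) = [22; 2, 1, 1, 1, 1, 3, 8, 1, 2, 10, 1, 5, 2, 14, 2, 5, 1, 10, 2, 1, 8, 3, 1, 1, 1, 1, 2, 44]
Period length = 28

28


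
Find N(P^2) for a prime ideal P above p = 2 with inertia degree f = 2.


N(P^a) = p^(a*f)
= 2^(2*2)
= 2^4
= 16

16


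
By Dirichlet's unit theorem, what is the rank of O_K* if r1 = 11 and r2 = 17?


By Dirichlet's unit theorem:
rank = r1 + r2 - 1
= 11 + 17 - 1
= 27

27


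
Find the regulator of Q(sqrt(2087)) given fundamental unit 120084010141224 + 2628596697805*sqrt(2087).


epsilon = 120084010141224 + 2628596697805*sqrt(2087)
= 2.4017e+14
R = ln(2.4017e+14)
= 33.1124

33.1124


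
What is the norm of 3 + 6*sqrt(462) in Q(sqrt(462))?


N(a + b*sqrt(d)) = a^2 - d*b^2
= (3)^2 - (462)*(6)^2
= 9 - 16632
= -16623

-16623


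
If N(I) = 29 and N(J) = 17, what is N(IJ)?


N(IJ) = N(I) * N(J)
= 29 * 17
= 493

493


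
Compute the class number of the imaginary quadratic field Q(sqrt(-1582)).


K = Q(sqrt(-1582)). d mod 4 = 2, so D = disc(K) = 4d = -6328
h(K) equals the number of primitive reduced positive-definite forms (a, b, c) = a*x^2 + b*x*y + c*y^2 with b^2 - 4ac = D,
where reduced means |b| <= a <= c, with b >= 0 whenever |b| = a or a = c, and primitive means gcd(a, b, c) = 1.
Reduced forces 3a^2 <= |D| = 6328, so 1 <= a <= 45; b must have the parity of D, and c = (b^2 - D)/(4a) must be an integer >= a.
Enumerate a = 1..45, b in [-a, a]:
  a=1: (1, 0, 1582)  [1]
  a=2: (2, 0, 791)  [1]
  a=3..6: none
  a=7: (7, 0, 226)  [1]
  a=8..12: none
  a=13: (13, -4, 122), (13, 4, 122)  [2]
  a=14: (14, 0, 113)  [1]
  a=15..16: none
  a=17: (17, -8, 94), (17, 8, 94)  [2]
  a=18..25: none
  a=26: (26, -4, 61), (26, 4, 61)  [2]
  a=27..28: none
  a=29: (29, -20, 58), (29, 20, 58)  [2]
  a=30..33: none
  a=34: (34, -8, 47), (34, 8, 47)  [2]
  a=35..36: none
  a=37: (37, -6, 43), (37, 6, 43)  [2]
  a=38..45: none
Total reduced forms: 1 + 1 + 1 + 2 + 1 + 2 + 2 + 2 + 2 + 2 = 16
h = 16

16


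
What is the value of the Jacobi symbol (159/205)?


Compute (159/205) via quadratic reciprocity:
  reciprocity: (159/205) -> +(205/159)
  reduce: (46/159)
  pull out 2: (2/159) = +1  (since 159 mod 8 = 7)
  reciprocity: (23/159) -> -(159/23)
  reduce: (21/23)
  reciprocity: (21/23) -> +(23/21)
  reduce: (2/21)
  pull out 2: (2/21) = -1  (since 21 mod 8 = 5)
  (1/21) = 1
Product of signs = 1

1


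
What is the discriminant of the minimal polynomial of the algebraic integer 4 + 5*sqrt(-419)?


The element 4 + 5*sqrt(-419) has minimal polynomial:
x^2 - 8*x + 10491
Discriminant = (-8)^2 - 4*(10491)
= 64 - 41964
= -41900

-41900


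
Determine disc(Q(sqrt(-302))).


For K = Q(sqrt(d)) with d squarefree: disc(K) = d if d = 1 mod 4, and disc(K) = 4d if d = 2 or 3 mod 4.
Here d = -302, and d mod 4 = 2.
d = 2 mod 4, not 1 (O_K = Z[sqrt(d)]), so disc(K) = 4d = 4 * (-302) = -1208

-1208


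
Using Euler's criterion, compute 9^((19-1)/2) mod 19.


p = 19 is prime and the exponent is (p-1)/2 = 9, so by Euler's criterion 9^9 = (9/19) = +1 or -1 mod 19.
Compute by square-and-multiply:
  9 = 8 + 1 (binary 1001)
  Repeated squaring mod 19: 9^1 = 9, 9^2 = 5, 9^4 = 6, 9^8 = 17
  9^9 = 9^8 * 9^1 = 17 * 9 mod 19
    17 * 9 = 153 = 1 mod 19
  9^9 = 1 mod 19
Result 1: 9 is a quadratic residue mod 19.
9^9 mod 19 = 1

1


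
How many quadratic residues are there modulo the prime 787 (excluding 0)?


For prime p, the number of non-zero quadratic residues is (p-1)/2.
= (787-1)/2
= 393

393


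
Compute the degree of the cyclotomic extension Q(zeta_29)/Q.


The degree equals Euler's totient phi(29).
29 = 29
phi(29) = 28

28


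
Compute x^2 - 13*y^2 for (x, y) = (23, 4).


x^2 - d*y^2
= 23^2 - 13*4^2
= 529 - 208
= 321

321


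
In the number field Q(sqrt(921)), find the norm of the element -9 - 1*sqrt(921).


N(a + b*sqrt(d)) = a^2 - d*b^2
= (-9)^2 - (921)*(-1)^2
= 81 - 921
= -840

-840


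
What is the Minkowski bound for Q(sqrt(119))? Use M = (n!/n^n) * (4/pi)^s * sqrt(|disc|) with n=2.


d = 119, d mod 4 = 3, so disc(K) = 4d = 476; |disc(K)| = 476
Real quadratic field, so n = 2, s = r2 = 0, r1 = 2
M = (n!/n^n) * (4/pi)^s * sqrt(|disc(K)|) = (2!/2^2) * (4/pi)^0 * sqrt(476)
= 0.5 * 1.000000 * 21.817424
= 10.9087

10.9087


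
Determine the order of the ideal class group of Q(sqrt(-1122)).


K = Q(sqrt(-1122)). d mod 4 = 2, so D = disc(K) = 4d = -4488
h(K) equals the number of primitive reduced positive-definite forms (a, b, c) = a*x^2 + b*x*y + c*y^2 with b^2 - 4ac = D,
where reduced means |b| <= a <= c, with b >= 0 whenever |b| = a or a = c, and primitive means gcd(a, b, c) = 1.
Reduced forces 3a^2 <= |D| = 4488, so 1 <= a <= 38; b must have the parity of D, and c = (b^2 - D)/(4a) must be an integer >= a.
Enumerate a = 1..38, b in [-a, a]:
  a=1: (1, 0, 1122)  [1]
  a=2: (2, 0, 561)  [1]
  a=3: (3, 0, 374)  [1]
  a=4..5: none
  a=6: (6, 0, 187)  [1]
  a=7..10: none
  a=11: (11, 0, 102)  [1]
  a=12: none
  a=13: (13, -6, 87), (13, 6, 87)  [2]
  a=14..16: none
  a=17: (17, 0, 66)  [1]
  a=18..21: none
  a=22: (22, 0, 51)  [1]
  a=23..25: none
  a=26: (26, -20, 47), (26, 20, 47)  [2]
  a=27..28: none
  a=29: (29, -6, 39), (29, 6, 39)  [2]
  a=30: none
  a=31: (31, -10, 37), (31, 10, 37)  [2]
  a=32: none
  a=33: (33, 0, 34)  [1]
  a=34..38: none
Total reduced forms: 1 + 1 + 1 + 1 + 1 + 2 + 1 + 1 + 2 + 2 + 2 + 1 = 16
h = 16

16


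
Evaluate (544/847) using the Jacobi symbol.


Compute (544/847) via quadratic reciprocity:
  pull out 2: (2/847) = +1  (since 847 mod 8 = 7)
  pull out 2: (2/847) = +1  (since 847 mod 8 = 7)
  pull out 2: (2/847) = +1  (since 847 mod 8 = 7)
  pull out 2: (2/847) = +1  (since 847 mod 8 = 7)
  pull out 2: (2/847) = +1  (since 847 mod 8 = 7)
  reciprocity: (17/847) -> +(847/17)
  reduce: (14/17)
  pull out 2: (2/17) = +1  (since 17 mod 8 = 1)
  reciprocity: (7/17) -> +(17/7)
  reduce: (3/7)
  reciprocity: (3/7) -> -(7/3)
  reduce: (1/3)
  (1/3) = 1
Product of signs = -1

-1


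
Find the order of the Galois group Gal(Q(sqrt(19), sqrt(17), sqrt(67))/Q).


The 3 square roots of distinct primes are multiplicatively independent over Q,
so [K:Q] = 2^3 and Gal(K/Q) is isomorphic to (Z/2Z)^3.
|Gal| = 2^3 = 8

8


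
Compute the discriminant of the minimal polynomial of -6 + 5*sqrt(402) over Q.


The element -6 + 5*sqrt(402) has minimal polynomial:
x^2 + 12*x - 10014
Discriminant = (12)^2 - 4*(-10014)
= 144 + 40056
= 40200

40200


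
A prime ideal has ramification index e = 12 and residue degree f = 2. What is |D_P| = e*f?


|D_P| = e * f
= 12 * 2
= 24

24


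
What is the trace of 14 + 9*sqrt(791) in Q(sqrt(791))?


Tr(a + b*sqrt(d)) = (a + b*sqrt(d)) + (a - b*sqrt(d)) = 2a
= 2 * (14)
= 28

28


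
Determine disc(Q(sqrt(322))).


For K = Q(sqrt(d)) with d squarefree: disc(K) = d if d = 1 mod 4, and disc(K) = 4d if d = 2 or 3 mod 4.
Here d = 322, and d mod 4 = 2.
d = 2 mod 4, not 1 (O_K = Z[sqrt(d)]), so disc(K) = 4d = 4 * (322) = 1288

1288


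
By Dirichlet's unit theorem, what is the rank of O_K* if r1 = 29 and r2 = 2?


By Dirichlet's unit theorem:
rank = r1 + r2 - 1
= 29 + 2 - 1
= 30

30


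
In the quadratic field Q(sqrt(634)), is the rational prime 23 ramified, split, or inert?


K = Q(sqrt(634)). Since d mod 4 = 2, disc(K) = 2536.
Check p | disc: 2536 mod 23 = 6.
p does not divide disc. Compute Legendre symbol (d/p):
13^((23-1)/2) mod 23 = 1
(d/p) = 1, so p splits: (p) = P*P' with e=1, f=1, g=2.
Therefore p is split.

split


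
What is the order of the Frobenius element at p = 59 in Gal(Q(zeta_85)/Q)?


The Frobenius at p in Gal(Q(zeta_n)/Q) = (Z/nZ)* is the class of p, so its order is ord_85(59), the smallest k >= 1 with 59^k = 1 mod 85.
n = 85 = 5 * 17, phi(85) = 64; the order divides phi(n).
Divisors of 64: 1, 2, 4, 8, 16, 32, 64
Repeated squaring mod 85: 59^1 = 59, 59^2 = 81, 59^4 = 16, 59^8 = 1, 59^16 = 1, 59^32 = 1, 59^64 = 1
Test divisors in increasing order:
  k=1: 59^1 = 59 mod 85
  k=2: 59^2 = 81 mod 85
  k=4: 59^4 = 16 mod 85
  k=8: 59^8 = 1 mod 85  <- first divisor giving 1
Order = 8

8


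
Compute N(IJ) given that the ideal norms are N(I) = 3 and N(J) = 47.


N(IJ) = N(I) * N(J)
= 3 * 47
= 141

141


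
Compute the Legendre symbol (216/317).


p = 317 is prime, so compute (216/317) with the reciprocity algorithm (Jacobi-symbol steps: pull out 2s via (2/n), flip via reciprocity, reduce):
  pull out 2: (2/317) = -1  (since 317 mod 8 = 5)
  pull out 2: (2/317) = -1  (since 317 mod 8 = 5)
  pull out 2: (2/317) = -1  (since 317 mod 8 = 5)
  reciprocity: (27/317) -> +(317/27)
  reduce: (20/27)
  pull out 2: (2/27) = -1  (since 27 mod 8 = 3)
  pull out 2: (2/27) = -1  (since 27 mod 8 = 3)
  reciprocity: (5/27) -> +(27/5)
  reduce: (2/5)
  pull out 2: (2/5) = -1  (since 5 mod 8 = 5)
  (1/5) = 1
Product of signs = 1
(216/317) = 1

1


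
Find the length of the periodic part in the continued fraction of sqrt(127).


Run the CF algorithm for sqrt(127).
a_0 = floor(sqrt(127)) = 11; set m_0=0, q_0=1.
Recurrence: m' = q*a - m,  q' = (d - m'^2)/q,  a' = floor((a_0 + m')/q').
  step 1: m=11, q=6, a=3
  step 2: m=7, q=13, a=1
  step 3: m=6, q=7, a=2
  step 4: m=8, q=9, a=2
  step 5: m=10, q=3, a=7
  step 6: m=11, q=2, a=11
  step 7: m=11, q=3, a=7
  step 8: m=10, q=9, a=2
  step 9: m=8, q=7, a=2
  step 10: m=6, q=13, a=1
  step 11: m=7, q=6, a=3
  step 12: m=11, q=1, a=22
a_12 = 2*a_0 = 22, so the period closes here.
sqrt(127) = [11; 3, 1, 2, 2, 7, 11, 7, 2, 2, 1, 3, 22]
Period length = 12

12


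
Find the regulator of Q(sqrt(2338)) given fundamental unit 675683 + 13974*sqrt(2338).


epsilon = 675683 + 13974*sqrt(2338)
= 1.3514e+06
R = ln(1.3514e+06)
= 14.1166

14.1166


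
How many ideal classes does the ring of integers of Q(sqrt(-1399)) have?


K = Q(sqrt(-1399)). d mod 4 = 1, so D = disc(K) = d = -1399
h(K) equals the number of primitive reduced positive-definite forms (a, b, c) = a*x^2 + b*x*y + c*y^2 with b^2 - 4ac = D,
where reduced means |b| <= a <= c, with b >= 0 whenever |b| = a or a = c, and primitive means gcd(a, b, c) = 1.
Reduced forces 3a^2 <= |D| = 1399, so 1 <= a <= 21; b must have the parity of D, and c = (b^2 - D)/(4a) must be an integer >= a.
Enumerate a = 1..21, b in [-a, a]:
  a=1: (1, 1, 350)  [1]
  a=2: (2, -1, 175), (2, 1, 175)  [2]
  a=3: none
  a=4: (4, -3, 88), (4, 3, 88)  [2]
  a=5: (5, -1, 70), (5, 1, 70)  [2]
  a=6: none
  a=7: (7, -1, 50), (7, 1, 50)  [2]
  a=8: (8, -3, 44), (8, 3, 44)  [2]
  a=9: none
  a=10: (10, -9, 37), (10, -1, 35), (10, 1, 35), (10, 9, 37)  [4]
  a=11: (11, -3, 32), (11, 3, 32)  [2]
  a=12..13: none
  a=14: (14, -13, 28), (14, -1, 25), (14, 1, 25), (14, 13, 28)  [4]
  a=15: none
  a=16: (16, -3, 22), (16, 3, 22)  [2]
  a=17..18: none
  a=19: (19, -11, 20), (19, 11, 20)  [2]
  a=20: (20, -19, 22), (20, 19, 22)  [2]
  a=21: none
Total reduced forms: 1 + 2 + 2 + 2 + 2 + 2 + 4 + 2 + 4 + 2 + 2 + 2 = 27
h = 27

27


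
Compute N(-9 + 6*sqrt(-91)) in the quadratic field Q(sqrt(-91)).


N(a + b*sqrt(d)) = a^2 - d*b^2
= (-9)^2 - (-91)*(6)^2
= 81 + 3276
= 3357

3357


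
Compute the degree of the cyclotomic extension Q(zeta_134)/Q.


The degree equals Euler's totient phi(134).
134 = 2 * 67
phi(134) = 66

66


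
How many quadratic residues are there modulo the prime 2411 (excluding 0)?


For prime p, the number of non-zero quadratic residues is (p-1)/2.
= (2411-1)/2
= 1205

1205


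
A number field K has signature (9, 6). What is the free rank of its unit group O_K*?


By Dirichlet's unit theorem:
rank = r1 + r2 - 1
= 9 + 6 - 1
= 14

14


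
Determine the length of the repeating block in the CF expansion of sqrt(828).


Run the CF algorithm for sqrt(828).
a_0 = floor(sqrt(828)) = 28; set m_0=0, q_0=1.
Recurrence: m' = q*a - m,  q' = (d - m'^2)/q,  a' = floor((a_0 + m')/q').
  step 1: m=28, q=44, a=1
  step 2: m=16, q=13, a=3
  step 3: m=23, q=23, a=2
  step 4: m=23, q=13, a=3
  step 5: m=16, q=44, a=1
  step 6: m=28, q=1, a=56
a_6 = 2*a_0 = 56, so the period closes here.
sqrt(828) = [28; 1, 3, 2, 3, 1, 56]
Period length = 6

6


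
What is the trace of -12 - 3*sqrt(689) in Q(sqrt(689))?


Tr(a + b*sqrt(d)) = (a + b*sqrt(d)) + (a - b*sqrt(d)) = 2a
= 2 * (-12)
= -24

-24


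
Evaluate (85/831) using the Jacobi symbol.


Compute (85/831) via quadratic reciprocity:
  reciprocity: (85/831) -> +(831/85)
  reduce: (66/85)
  pull out 2: (2/85) = -1  (since 85 mod 8 = 5)
  reciprocity: (33/85) -> +(85/33)
  reduce: (19/33)
  reciprocity: (19/33) -> +(33/19)
  reduce: (14/19)
  pull out 2: (2/19) = -1  (since 19 mod 8 = 3)
  reciprocity: (7/19) -> -(19/7)
  reduce: (5/7)
  reciprocity: (5/7) -> +(7/5)
  reduce: (2/5)
  pull out 2: (2/5) = -1  (since 5 mod 8 = 5)
  (1/5) = 1
Product of signs = 1

1


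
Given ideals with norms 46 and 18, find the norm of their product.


N(IJ) = N(I) * N(J)
= 46 * 18
= 828

828


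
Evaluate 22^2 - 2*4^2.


x^2 - d*y^2
= 22^2 - 2*4^2
= 484 - 32
= 452

452


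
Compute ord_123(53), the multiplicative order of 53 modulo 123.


We want ord_123(53), the smallest k >= 1 with 53^k = 1 mod 123.
n = 123 = 3 * 41, phi(123) = 80; the order divides phi(n).
Divisors of 80: 1, 2, 4, 5, 8, 10, 16, 20, 40, 80
Repeated squaring mod 123: 53^1 = 53, 53^2 = 103, 53^4 = 31, 53^8 = 100, 53^16 = 37, 53^32 = 16, 53^64 = 10
Test divisors in increasing order:
  k=1: 53^1 = 53 mod 123
  k=2: 53^2 = 103 mod 123
  k=4: 53^4 = 31 mod 123
  k=5: 53^5 = 31 * 53 = 44 mod 123
  k=8: 53^8 = 100 mod 123
  k=10: 53^10 = 100 * 103 = 91 mod 123
  k=16: 53^16 = 37 mod 123
  k=20: 53^20 = 37 * 31 = 40 mod 123
  k=40: 53^40 = 16 * 100 = 1 mod 123  <- first divisor giving 1
Order = 40

40


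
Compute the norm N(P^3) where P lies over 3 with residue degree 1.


N(P^a) = p^(a*f)
= 3^(3*1)
= 3^3
= 27

27


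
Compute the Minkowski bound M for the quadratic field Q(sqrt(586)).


d = 586, d mod 4 = 2, so disc(K) = 4d = 2344; |disc(K)| = 2344
Real quadratic field, so n = 2, s = r2 = 0, r1 = 2
M = (n!/n^n) * (4/pi)^s * sqrt(|disc(K)|) = (2!/2^2) * (4/pi)^0 * sqrt(2344)
= 0.5 * 1.000000 * 48.414874
= 24.2074

24.2074


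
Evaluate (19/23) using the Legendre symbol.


p = 23 is prime, so compute (19/23) with the reciprocity algorithm (Jacobi-symbol steps: pull out 2s via (2/n), flip via reciprocity, reduce):
  reciprocity: (19/23) -> -(23/19)
  reduce: (4/19)
  pull out 2: (2/19) = -1  (since 19 mod 8 = 3)
  pull out 2: (2/19) = -1  (since 19 mod 8 = 3)
  (1/19) = 1
Product of signs = -1
(19/23) = -1

-1


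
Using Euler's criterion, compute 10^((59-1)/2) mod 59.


p = 59 is prime and the exponent is (p-1)/2 = 29, so by Euler's criterion 10^29 = (10/59) = +1 or -1 mod 59.
Compute by square-and-multiply:
  29 = 16 + 8 + 4 + 1 (binary 11101)
  Repeated squaring mod 59: 10^1 = 10, 10^2 = 41, 10^4 = 29, 10^8 = 15, 10^16 = 48
  10^29 = 10^16 * 10^8 * 10^4 * 10^1 = 48 * 15 * 29 * 10 mod 59
    48 * 15 = 720 = 12 mod 59
    12 * 29 = 348 = 53 mod 59
    53 * 10 = 530 = 58 mod 59
  10^29 = 58 mod 59
Result 58 = p - 1 = -1 mod 59: 10 is a quadratic non-residue mod 59. As a residue in [0, p-1] the value is 58.
10^29 mod 59 = 58

58


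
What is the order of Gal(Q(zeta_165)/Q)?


|Gal(Q(zeta_165)/Q)| = phi(165)
= 80

80


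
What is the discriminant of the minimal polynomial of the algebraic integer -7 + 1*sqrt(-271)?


The element -7 + 1*sqrt(-271) has minimal polynomial:
x^2 + 14*x + 320
Discriminant = (14)^2 - 4*(320)
= 196 - 1280
= -1084

-1084


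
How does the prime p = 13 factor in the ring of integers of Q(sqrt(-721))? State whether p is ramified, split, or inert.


K = Q(sqrt(-721)). Since d mod 4 = 3, disc(K) = -2884.
Check p | disc: -2884 mod 13 = 2.
p does not divide disc. Compute Legendre symbol (d/p):
7^((13-1)/2) mod 13 = -1
(d/p) = -1, so p is inert: (p) stays prime with e=1, f=2, g=1.
Therefore p is inert.

inert


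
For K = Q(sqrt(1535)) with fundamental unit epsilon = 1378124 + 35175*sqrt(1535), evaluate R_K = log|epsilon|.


epsilon = 1378124 + 35175*sqrt(1535)
= 2.7562e+06
R = ln(2.7562e+06)
= 14.8294

14.8294


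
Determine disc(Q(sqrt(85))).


For K = Q(sqrt(d)) with d squarefree: disc(K) = d if d = 1 mod 4, and disc(K) = 4d if d = 2 or 3 mod 4.
Here d = 85, and d mod 4 = 1.
d = 1 mod 4 (O_K = Z[(1+sqrt(d))/2]), so disc(K) = d = 85

85


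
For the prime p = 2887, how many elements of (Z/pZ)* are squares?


For prime p, the number of non-zero quadratic residues is (p-1)/2.
= (2887-1)/2
= 1443

1443


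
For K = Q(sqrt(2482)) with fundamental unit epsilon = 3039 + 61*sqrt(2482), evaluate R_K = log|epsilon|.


epsilon = 3039 + 61*sqrt(2482)
= 6078.0002
R = ln(6078.0002)
= 8.7124

8.7124


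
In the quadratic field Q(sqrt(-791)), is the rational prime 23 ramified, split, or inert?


K = Q(sqrt(-791)). Since d mod 4 = 1, disc(K) = -791.
Check p | disc: -791 mod 23 = 14.
p does not divide disc. Compute Legendre symbol (d/p):
14^((23-1)/2) mod 23 = -1
(d/p) = -1, so p is inert: (p) stays prime with e=1, f=2, g=1.
Therefore p is inert.

inert


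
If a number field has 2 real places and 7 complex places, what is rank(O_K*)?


By Dirichlet's unit theorem:
rank = r1 + r2 - 1
= 2 + 7 - 1
= 8

8


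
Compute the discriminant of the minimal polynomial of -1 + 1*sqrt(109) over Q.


The element -1 + 1*sqrt(109) has minimal polynomial:
x^2 + 2*x - 108
Discriminant = (2)^2 - 4*(-108)
= 4 + 432
= 436

436


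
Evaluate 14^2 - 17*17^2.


x^2 - d*y^2
= 14^2 - 17*17^2
= 196 - 4913
= -4717

-4717


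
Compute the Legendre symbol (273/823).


p = 823 is prime, so compute (273/823) with the reciprocity algorithm (Jacobi-symbol steps: pull out 2s via (2/n), flip via reciprocity, reduce):
  reciprocity: (273/823) -> +(823/273)
  reduce: (4/273)
  pull out 2: (2/273) = +1  (since 273 mod 8 = 1)
  pull out 2: (2/273) = +1  (since 273 mod 8 = 1)
  (1/273) = 1
Product of signs = 1
(273/823) = 1

1


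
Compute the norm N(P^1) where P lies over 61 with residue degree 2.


N(P^a) = p^(a*f)
= 61^(1*2)
= 61^2
= 3721

3721


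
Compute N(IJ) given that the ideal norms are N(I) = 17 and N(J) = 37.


N(IJ) = N(I) * N(J)
= 17 * 37
= 629

629


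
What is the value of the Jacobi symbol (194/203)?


Compute (194/203) via quadratic reciprocity:
  pull out 2: (2/203) = -1  (since 203 mod 8 = 3)
  reciprocity: (97/203) -> +(203/97)
  reduce: (9/97)
  reciprocity: (9/97) -> +(97/9)
  reduce: (7/9)
  reciprocity: (7/9) -> +(9/7)
  reduce: (2/7)
  pull out 2: (2/7) = +1  (since 7 mod 8 = 7)
  (1/7) = 1
Product of signs = -1

-1


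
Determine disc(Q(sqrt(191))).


For K = Q(sqrt(d)) with d squarefree: disc(K) = d if d = 1 mod 4, and disc(K) = 4d if d = 2 or 3 mod 4.
Here d = 191, and d mod 4 = 3.
d = 3 mod 4, not 1 (O_K = Z[sqrt(d)]), so disc(K) = 4d = 4 * (191) = 764

764


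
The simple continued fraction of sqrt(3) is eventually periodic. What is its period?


Run the CF algorithm for sqrt(3).
a_0 = floor(sqrt(3)) = 1; set m_0=0, q_0=1.
Recurrence: m' = q*a - m,  q' = (d - m'^2)/q,  a' = floor((a_0 + m')/q').
  step 1: m=1, q=2, a=1
  step 2: m=1, q=1, a=2
a_2 = 2*a_0 = 2, so the period closes here.
sqrt(3) = [1; 1, 2]
Period length = 2

2


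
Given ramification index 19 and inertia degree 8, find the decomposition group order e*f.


|D_P| = e * f
= 19 * 8
= 152

152


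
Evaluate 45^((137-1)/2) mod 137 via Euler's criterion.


p = 137 is prime and the exponent is (p-1)/2 = 68, so by Euler's criterion 45^68 = (45/137) = +1 or -1 mod 137.
Compute by square-and-multiply:
  68 = 64 + 4 (binary 1000100)
  Repeated squaring mod 137: 45^1 = 45, 45^2 = 107, 45^4 = 78, 45^8 = 56, 45^16 = 122, 45^32 = 88, 45^64 = 72
  45^68 = 45^64 * 45^4 = 72 * 78 mod 137
    72 * 78 = 5616 = 136 mod 137
  45^68 = 136 mod 137
Result 136 = p - 1 = -1 mod 137: 45 is a quadratic non-residue mod 137. As a residue in [0, p-1] the value is 136.
45^68 mod 137 = 136

136


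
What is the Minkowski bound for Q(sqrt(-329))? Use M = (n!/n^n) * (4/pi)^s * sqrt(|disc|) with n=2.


d = -329, d mod 4 = 3, so disc(K) = 4d = -1316; |disc(K)| = 1316
Imaginary quadratic field, so n = 2, s = r2 = 1, r1 = 0
M = (n!/n^n) * (4/pi)^s * sqrt(|disc(K)|) = (2!/2^2) * (4/pi)^1 * sqrt(1316)
= 0.5 * 1.273240 * 36.276714
= 23.0945

23.0945


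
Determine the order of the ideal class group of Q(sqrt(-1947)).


K = Q(sqrt(-1947)). d mod 4 = 1, so D = disc(K) = d = -1947
h(K) equals the number of primitive reduced positive-definite forms (a, b, c) = a*x^2 + b*x*y + c*y^2 with b^2 - 4ac = D,
where reduced means |b| <= a <= c, with b >= 0 whenever |b| = a or a = c, and primitive means gcd(a, b, c) = 1.
Reduced forces 3a^2 <= |D| = 1947, so 1 <= a <= 25; b must have the parity of D, and c = (b^2 - D)/(4a) must be an integer >= a.
Enumerate a = 1..25, b in [-a, a]:
  a=1: (1, 1, 487)  [1]
  a=2: none
  a=3: (3, 3, 163)  [1]
  a=4..10: none
  a=11: (11, 11, 47)  [1]
  a=12: none
  a=13: (13, -9, 39), (13, 9, 39)  [2]
  a=14..16: none
  a=17: (17, -5, 29), (17, 5, 29)  [2]
  a=18..22: none
  a=23: (23, 13, 23)  [1]
  a=24..25: none
Total reduced forms: 1 + 1 + 1 + 2 + 2 + 1 = 8
h = 8

8


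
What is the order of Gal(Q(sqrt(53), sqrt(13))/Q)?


The 2 square roots of distinct primes are multiplicatively independent over Q,
so [K:Q] = 2^2 and Gal(K/Q) is isomorphic to (Z/2Z)^2.
|Gal| = 2^2 = 4

4


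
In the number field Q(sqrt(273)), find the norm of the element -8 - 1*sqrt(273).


N(a + b*sqrt(d)) = a^2 - d*b^2
= (-8)^2 - (273)*(-1)^2
= 64 - 273
= -209

-209


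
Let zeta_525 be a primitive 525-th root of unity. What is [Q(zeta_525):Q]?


The degree equals Euler's totient phi(525).
525 = 3 * 5^2 * 7
phi(525) = 240

240


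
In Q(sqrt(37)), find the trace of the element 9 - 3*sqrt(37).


Tr(a + b*sqrt(d)) = (a + b*sqrt(d)) + (a - b*sqrt(d)) = 2a
= 2 * (9)
= 18

18


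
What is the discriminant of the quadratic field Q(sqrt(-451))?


For K = Q(sqrt(d)) with d squarefree: disc(K) = d if d = 1 mod 4, and disc(K) = 4d if d = 2 or 3 mod 4.
Here d = -451, and d mod 4 = 1.
d = 1 mod 4 (O_K = Z[(1+sqrt(d))/2]), so disc(K) = d = -451

-451


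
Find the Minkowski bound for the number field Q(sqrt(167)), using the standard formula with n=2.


d = 167, d mod 4 = 3, so disc(K) = 4d = 668; |disc(K)| = 668
Real quadratic field, so n = 2, s = r2 = 0, r1 = 2
M = (n!/n^n) * (4/pi)^s * sqrt(|disc(K)|) = (2!/2^2) * (4/pi)^0 * sqrt(668)
= 0.5 * 1.000000 * 25.845696
= 12.9228

12.9228


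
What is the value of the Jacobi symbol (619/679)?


Compute (619/679) via quadratic reciprocity:
  reciprocity: (619/679) -> -(679/619)
  reduce: (60/619)
  pull out 2: (2/619) = -1  (since 619 mod 8 = 3)
  pull out 2: (2/619) = -1  (since 619 mod 8 = 3)
  reciprocity: (15/619) -> -(619/15)
  reduce: (4/15)
  pull out 2: (2/15) = +1  (since 15 mod 8 = 7)
  pull out 2: (2/15) = +1  (since 15 mod 8 = 7)
  (1/15) = 1
Product of signs = 1

1


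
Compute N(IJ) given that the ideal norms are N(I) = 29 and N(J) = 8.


N(IJ) = N(I) * N(J)
= 29 * 8
= 232

232


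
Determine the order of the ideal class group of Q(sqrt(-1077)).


K = Q(sqrt(-1077)). d mod 4 = 3, so D = disc(K) = 4d = -4308
h(K) equals the number of primitive reduced positive-definite forms (a, b, c) = a*x^2 + b*x*y + c*y^2 with b^2 - 4ac = D,
where reduced means |b| <= a <= c, with b >= 0 whenever |b| = a or a = c, and primitive means gcd(a, b, c) = 1.
Reduced forces 3a^2 <= |D| = 4308, so 1 <= a <= 37; b must have the parity of D, and c = (b^2 - D)/(4a) must be an integer >= a.
Enumerate a = 1..37, b in [-a, a]:
  a=1: (1, 0, 1077)  [1]
  a=2: (2, 2, 539)  [1]
  a=3: (3, 0, 359)  [1]
  a=4..5: none
  a=6: (6, 6, 181)  [1]
  a=7: (7, -2, 154), (7, 2, 154)  [2]
  a=8..10: none
  a=11: (11, -2, 98), (11, 2, 98)  [2]
  a=12..13: none
  a=14: (14, -2, 77), (14, 2, 77)  [2]
  a=15..18: none
  a=19: (19, -10, 58), (19, 10, 58)  [2]
  a=20: none
  a=21: (21, -12, 53), (21, 12, 53)  [2]
  a=22: (22, -2, 49), (22, 2, 49)  [2]
  a=23: (23, -4, 47), (23, 4, 47)  [2]
  a=24..28: none
  a=29: (29, -10, 38), (29, 10, 38)  [2]
  a=30: none
  a=31: (31, -30, 42), (31, 30, 42)  [2]
  a=32: none
  a=33: (33, -24, 37), (33, 24, 37)  [2]
  a=34..37: none
Total reduced forms: 1 + 1 + 1 + 1 + 2 + 2 + 2 + 2 + 2 + 2 + 2 + 2 + 2 + 2 = 24
h = 24

24


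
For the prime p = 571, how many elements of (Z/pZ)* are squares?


For prime p, the number of non-zero quadratic residues is (p-1)/2.
= (571-1)/2
= 285

285


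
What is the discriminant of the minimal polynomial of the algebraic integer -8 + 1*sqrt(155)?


The element -8 + 1*sqrt(155) has minimal polynomial:
x^2 + 16*x - 91
Discriminant = (16)^2 - 4*(-91)
= 256 + 364
= 620

620


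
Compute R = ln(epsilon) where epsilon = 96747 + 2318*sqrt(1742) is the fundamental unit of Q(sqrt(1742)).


epsilon = 96747 + 2318*sqrt(1742)
= 193494.0000
R = ln(193494.0000)
= 12.1730

12.1730


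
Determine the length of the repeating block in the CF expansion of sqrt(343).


Run the CF algorithm for sqrt(343).
a_0 = floor(sqrt(343)) = 18; set m_0=0, q_0=1.
Recurrence: m' = q*a - m,  q' = (d - m'^2)/q,  a' = floor((a_0 + m')/q').
  step 1: m=18, q=19, a=1
  step 2: m=1, q=18, a=1
  step 3: m=17, q=3, a=11
  step 4: m=16, q=29, a=1
  step 5: m=13, q=6, a=5
  step 6: m=17, q=9, a=3
  step 7: m=10, q=27, a=1
  step 8: m=17, q=2, a=17
  step 9: m=17, q=27, a=1
  step 10: m=10, q=9, a=3
  step 11: m=17, q=6, a=5
  step 12: m=13, q=29, a=1
  step 13: m=16, q=3, a=11
  step 14: m=17, q=18, a=1
  step 15: m=1, q=19, a=1
  step 16: m=18, q=1, a=36
a_16 = 2*a_0 = 36, so the period closes here.
sqrt(343) = [18; 1, 1, 11, 1, 5, 3, 1, 17, 1, 3, 5, 1, 11, 1, 1, 36]
Period length = 16

16


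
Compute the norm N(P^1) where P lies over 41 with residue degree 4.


N(P^a) = p^(a*f)
= 41^(1*4)
= 41^4
= 2825761

2825761


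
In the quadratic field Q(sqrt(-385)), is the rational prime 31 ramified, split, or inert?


K = Q(sqrt(-385)). Since d mod 4 = 3, disc(K) = -1540.
Check p | disc: -1540 mod 31 = 10.
p does not divide disc. Compute Legendre symbol (d/p):
18^((31-1)/2) mod 31 = 1
(d/p) = 1, so p splits: (p) = P*P' with e=1, f=1, g=2.
Therefore p is split.

split


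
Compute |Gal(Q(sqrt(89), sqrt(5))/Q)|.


The 2 square roots of distinct primes are multiplicatively independent over Q,
so [K:Q] = 2^2 and Gal(K/Q) is isomorphic to (Z/2Z)^2.
|Gal| = 2^2 = 4

4


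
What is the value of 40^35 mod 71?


p = 71 is prime and the exponent is (p-1)/2 = 35, so by Euler's criterion 40^35 = (40/71) = +1 or -1 mod 71.
Compute by square-and-multiply:
  35 = 32 + 2 + 1 (binary 100011)
  Repeated squaring mod 71: 40^1 = 40, 40^2 = 38, 40^4 = 24, 40^8 = 8, 40^16 = 64, 40^32 = 49
  40^35 = 40^32 * 40^2 * 40^1 = 49 * 38 * 40 mod 71
    49 * 38 = 1862 = 16 mod 71
    16 * 40 = 640 = 1 mod 71
  40^35 = 1 mod 71
Result 1: 40 is a quadratic residue mod 71.
40^35 mod 71 = 1

1


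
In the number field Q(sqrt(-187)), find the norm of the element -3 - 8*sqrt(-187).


N(a + b*sqrt(d)) = a^2 - d*b^2
= (-3)^2 - (-187)*(-8)^2
= 9 + 11968
= 11977

11977


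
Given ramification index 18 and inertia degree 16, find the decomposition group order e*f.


|D_P| = e * f
= 18 * 16
= 288

288


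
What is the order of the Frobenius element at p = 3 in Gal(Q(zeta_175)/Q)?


The Frobenius at p in Gal(Q(zeta_n)/Q) = (Z/nZ)* is the class of p, so its order is ord_175(3), the smallest k >= 1 with 3^k = 1 mod 175.
n = 175 = 5^2 * 7, phi(175) = 120; the order divides phi(n).
Divisors of 120: 1, 2, 3, 4, 5, 6, 8, 10, 12, 15, 20, 24, 30, 40, 60, 120
Repeated squaring mod 175: 3^1 = 3, 3^2 = 9, 3^4 = 81, 3^8 = 86, 3^16 = 46, 3^32 = 16, 3^64 = 81
Test divisors in increasing order:
  k=1: 3^1 = 3 mod 175
  k=2: 3^2 = 9 mod 175
  k=3: 3^3 = 9 * 3 = 27 mod 175
  k=4: 3^4 = 81 mod 175
  k=5: 3^5 = 81 * 3 = 68 mod 175
  k=6: 3^6 = 81 * 9 = 29 mod 175
  k=8: 3^8 = 86 mod 175
  k=10: 3^10 = 86 * 9 = 74 mod 175
  k=12: 3^12 = 86 * 81 = 141 mod 175
  k=15: 3^15 = 86 * 81 * 9 * 3 = 132 mod 175
  k=20: 3^20 = 46 * 81 = 51 mod 175
  k=24: 3^24 = 46 * 86 = 106 mod 175
  k=30: 3^30 = 46 * 86 * 81 * 9 = 99 mod 175
  k=40: 3^40 = 16 * 86 = 151 mod 175
  k=60: 3^60 = 16 * 46 * 86 * 81 = 1 mod 175  <- first divisor giving 1
Order = 60

60


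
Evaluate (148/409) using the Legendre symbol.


p = 409 is prime, so compute (148/409) with the reciprocity algorithm (Jacobi-symbol steps: pull out 2s via (2/n), flip via reciprocity, reduce):
  pull out 2: (2/409) = +1  (since 409 mod 8 = 1)
  pull out 2: (2/409) = +1  (since 409 mod 8 = 1)
  reciprocity: (37/409) -> +(409/37)
  reduce: (2/37)
  pull out 2: (2/37) = -1  (since 37 mod 8 = 5)
  (1/37) = 1
Product of signs = -1
(148/409) = -1

-1


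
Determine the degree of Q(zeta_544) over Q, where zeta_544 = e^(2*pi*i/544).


The degree equals Euler's totient phi(544).
544 = 2^5 * 17
phi(544) = 256

256


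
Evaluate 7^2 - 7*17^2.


x^2 - d*y^2
= 7^2 - 7*17^2
= 49 - 2023
= -1974

-1974


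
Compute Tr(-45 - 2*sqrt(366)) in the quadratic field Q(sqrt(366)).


Tr(a + b*sqrt(d)) = (a + b*sqrt(d)) + (a - b*sqrt(d)) = 2a
= 2 * (-45)
= -90

-90


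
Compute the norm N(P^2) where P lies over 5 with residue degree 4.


N(P^a) = p^(a*f)
= 5^(2*4)
= 5^8
= 390625

390625


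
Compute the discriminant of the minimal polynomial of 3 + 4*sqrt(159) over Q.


The element 3 + 4*sqrt(159) has minimal polynomial:
x^2 - 6*x - 2535
Discriminant = (-6)^2 - 4*(-2535)
= 36 + 10140
= 10176

10176


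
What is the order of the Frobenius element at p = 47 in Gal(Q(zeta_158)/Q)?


The Frobenius at p in Gal(Q(zeta_n)/Q) = (Z/nZ)* is the class of p, so its order is ord_158(47), the smallest k >= 1 with 47^k = 1 mod 158.
n = 158 = 2 * 79, phi(158) = 78; the order divides phi(n).
Divisors of 78: 1, 2, 3, 6, 13, 26, 39, 78
Repeated squaring mod 158: 47^1 = 47, 47^2 = 155, 47^4 = 9, 47^8 = 81, 47^16 = 83, 47^32 = 95, 47^64 = 19
Test divisors in increasing order:
  k=1: 47^1 = 47 mod 158
  k=2: 47^2 = 155 mod 158
  k=3: 47^3 = 155 * 47 = 17 mod 158
  k=6: 47^6 = 9 * 155 = 131 mod 158
  k=13: 47^13 = 81 * 9 * 47 = 135 mod 158
  k=26: 47^26 = 83 * 81 * 155 = 55 mod 158
  k=39: 47^39 = 95 * 9 * 155 * 47 = 157 mod 158
  k=78: 47^78 = 19 * 81 * 9 * 155 = 1 mod 158  <- first divisor giving 1
Order = 78

78


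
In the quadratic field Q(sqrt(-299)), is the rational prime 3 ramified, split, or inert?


K = Q(sqrt(-299)). Since d mod 4 = 1, disc(K) = -299.
Check p | disc: -299 mod 3 = 1.
p does not divide disc. Compute Legendre symbol (d/p):
1^((3-1)/2) mod 3 = 1
(d/p) = 1, so p splits: (p) = P*P' with e=1, f=1, g=2.
Therefore p is split.

split


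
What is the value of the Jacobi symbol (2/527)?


Compute (2/527) via quadratic reciprocity:
  pull out 2: (2/527) = +1  (since 527 mod 8 = 7)
  (1/527) = 1
Product of signs = 1

1


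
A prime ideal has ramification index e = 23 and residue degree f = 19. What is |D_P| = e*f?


|D_P| = e * f
= 23 * 19
= 437

437


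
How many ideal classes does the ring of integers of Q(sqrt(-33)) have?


K = Q(sqrt(-33)). d mod 4 = 3, so D = disc(K) = 4d = -132
h(K) equals the number of primitive reduced positive-definite forms (a, b, c) = a*x^2 + b*x*y + c*y^2 with b^2 - 4ac = D,
where reduced means |b| <= a <= c, with b >= 0 whenever |b| = a or a = c, and primitive means gcd(a, b, c) = 1.
Reduced forces 3a^2 <= |D| = 132, so 1 <= a <= 6; b must have the parity of D, and c = (b^2 - D)/(4a) must be an integer >= a.
Enumerate a = 1..6, b in [-a, a]:
  a=1: (1, 0, 33)  [1]
  a=2: (2, 2, 17)  [1]
  a=3: (3, 0, 11)  [1]
  a=4..5: none
  a=6: (6, 6, 7)  [1]
Total reduced forms: 1 + 1 + 1 + 1 = 4
h = 4

4


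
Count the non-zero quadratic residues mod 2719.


For prime p, the number of non-zero quadratic residues is (p-1)/2.
= (2719-1)/2
= 1359

1359


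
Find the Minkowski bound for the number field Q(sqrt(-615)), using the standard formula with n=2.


d = -615, d mod 4 = 1, so disc(K) = d = -615; |disc(K)| = 615
Imaginary quadratic field, so n = 2, s = r2 = 1, r1 = 0
M = (n!/n^n) * (4/pi)^s * sqrt(|disc(K)|) = (2!/2^2) * (4/pi)^1 * sqrt(615)
= 0.5 * 1.273240 * 24.799194
= 15.7877

15.7877


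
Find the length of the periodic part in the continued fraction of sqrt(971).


Run the CF algorithm for sqrt(971).
a_0 = floor(sqrt(971)) = 31; set m_0=0, q_0=1.
Recurrence: m' = q*a - m,  q' = (d - m'^2)/q,  a' = floor((a_0 + m')/q').
  step 1: m=31, q=10, a=6
  step 2: m=29, q=13, a=4
  step 3: m=23, q=34, a=1
  step 4: m=11, q=25, a=1
  step 5: m=14, q=31, a=1
  step 6: m=17, q=22, a=2
  step 7: m=27, q=11, a=5
  step 8: m=28, q=17, a=3
  step 9: m=23, q=26, a=2
  step 10: m=29, q=5, a=12
  step 11: m=31, q=2, a=31
  step 12: m=31, q=5, a=12
  step 13: m=29, q=26, a=2
  step 14: m=23, q=17, a=3
  step 15: m=28, q=11, a=5
  step 16: m=27, q=22, a=2
  step 17: m=17, q=31, a=1
  step 18: m=14, q=25, a=1
  step 19: m=11, q=34, a=1
  step 20: m=23, q=13, a=4
  step 21: m=29, q=10, a=6
  step 22: m=31, q=1, a=62
a_22 = 2*a_0 = 62, so the period closes here.
sqrt(971) = [31; 6, 4, 1, 1, 1, 2, 5, 3, 2, 12, 31, 12, 2, 3, 5, 2, 1, 1, 1, 4, 6, 62]
Period length = 22

22


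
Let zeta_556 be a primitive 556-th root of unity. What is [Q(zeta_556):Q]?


The degree equals Euler's totient phi(556).
556 = 2^2 * 139
phi(556) = 276

276


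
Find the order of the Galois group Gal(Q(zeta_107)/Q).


|Gal(Q(zeta_107)/Q)| = phi(107)
= 106

106


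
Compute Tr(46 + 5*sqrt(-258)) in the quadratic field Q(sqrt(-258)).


Tr(a + b*sqrt(d)) = (a + b*sqrt(d)) + (a - b*sqrt(d)) = 2a
= 2 * (46)
= 92

92


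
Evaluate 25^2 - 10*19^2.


x^2 - d*y^2
= 25^2 - 10*19^2
= 625 - 3610
= -2985

-2985


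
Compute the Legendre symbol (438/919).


p = 919 is prime, so compute (438/919) with the reciprocity algorithm (Jacobi-symbol steps: pull out 2s via (2/n), flip via reciprocity, reduce):
  pull out 2: (2/919) = +1  (since 919 mod 8 = 7)
  reciprocity: (219/919) -> -(919/219)
  reduce: (43/219)
  reciprocity: (43/219) -> -(219/43)
  reduce: (4/43)
  pull out 2: (2/43) = -1  (since 43 mod 8 = 3)
  pull out 2: (2/43) = -1  (since 43 mod 8 = 3)
  (1/43) = 1
Product of signs = 1
(438/919) = 1

1


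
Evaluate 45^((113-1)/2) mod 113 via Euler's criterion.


p = 113 is prime and the exponent is (p-1)/2 = 56, so by Euler's criterion 45^56 = (45/113) = +1 or -1 mod 113.
Compute by square-and-multiply:
  56 = 32 + 16 + 8 (binary 111000)
  Repeated squaring mod 113: 45^1 = 45, 45^2 = 104, 45^4 = 81, 45^8 = 7, 45^16 = 49, 45^32 = 28
  45^56 = 45^32 * 45^16 * 45^8 = 28 * 49 * 7 mod 113
    28 * 49 = 1372 = 16 mod 113
    16 * 7 = 112 = 112 mod 113
  45^56 = 112 mod 113
Result 112 = p - 1 = -1 mod 113: 45 is a quadratic non-residue mod 113. As a residue in [0, p-1] the value is 112.
45^56 mod 113 = 112

112


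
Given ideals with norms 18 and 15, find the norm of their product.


N(IJ) = N(I) * N(J)
= 18 * 15
= 270

270


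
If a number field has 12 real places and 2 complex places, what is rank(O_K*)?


By Dirichlet's unit theorem:
rank = r1 + r2 - 1
= 12 + 2 - 1
= 13

13


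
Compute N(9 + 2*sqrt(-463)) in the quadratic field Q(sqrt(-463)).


N(a + b*sqrt(d)) = a^2 - d*b^2
= (9)^2 - (-463)*(2)^2
= 81 + 1852
= 1933

1933


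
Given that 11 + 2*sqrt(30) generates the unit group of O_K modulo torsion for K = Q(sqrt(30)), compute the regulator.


epsilon = 11 + 2*sqrt(30)
= 21.9545
R = ln(21.9545)
= 3.0890

3.0890


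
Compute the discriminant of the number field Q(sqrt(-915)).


For K = Q(sqrt(d)) with d squarefree: disc(K) = d if d = 1 mod 4, and disc(K) = 4d if d = 2 or 3 mod 4.
Here d = -915, and d mod 4 = 1.
d = 1 mod 4 (O_K = Z[(1+sqrt(d))/2]), so disc(K) = d = -915

-915


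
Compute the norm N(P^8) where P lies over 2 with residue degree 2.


N(P^a) = p^(a*f)
= 2^(8*2)
= 2^16
= 65536

65536


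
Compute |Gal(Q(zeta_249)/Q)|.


|Gal(Q(zeta_249)/Q)| = phi(249)
= 164

164
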